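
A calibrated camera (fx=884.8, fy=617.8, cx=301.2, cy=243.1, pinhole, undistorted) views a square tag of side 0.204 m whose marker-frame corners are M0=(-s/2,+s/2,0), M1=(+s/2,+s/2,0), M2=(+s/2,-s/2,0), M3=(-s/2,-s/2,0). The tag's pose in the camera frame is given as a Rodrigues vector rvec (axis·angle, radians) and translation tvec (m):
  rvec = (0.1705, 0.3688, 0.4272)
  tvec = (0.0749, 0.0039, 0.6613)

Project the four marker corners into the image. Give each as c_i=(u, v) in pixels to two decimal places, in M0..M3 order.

c0=(240.39, 287.20) c1=(467.89, 375.07) c2=(592.27, 198.79) c3=(336.46, 121.35)

Intrinsics K: fx=884.8, fy=617.8, cx=301.2, cy=243.1
Marker side s = 0.204 m; corners in marker frame (Z=0):
  M0 = (-0.1020, +0.1020, 0)
  M1 = (+0.1020, +0.1020, 0)
  M2 = (+0.1020, -0.1020, 0)
  M3 = (-0.1020, -0.1020, 0)
rvec = (0.1705, 0.3688, 0.4272), |rvec| = θ = 0.58956 rad = 33.779°
Rodrigues: sinθ=0.55600, 1−cosθ=0.16882; R = I + sinθ·[k]× + (1−cosθ)·[k]×²:
    [+0.84530 -0.37234 +0.38318]
    [+0.43342 +0.89724 -0.08427]
    [-0.31243 +0.23731 +0.91982]
t = (0.0749, 0.0039, 0.6613) m
M0: Pc = R·M0+t = (-0.04930, +0.05121, +0.71737); u = 884.8·(-0.04930)/0.71737 + 301.2 = 240.3946, v = 617.8·(+0.05121)/0.71737 + 243.1 = 287.2020
M1: Pc = R·M1+t = (+0.12314, +0.13963, +0.65364); u = 884.8·(+0.12314)/0.65364 + 301.2 = 467.8921, v = 617.8·(+0.13963)/0.65364 + 243.1 = 375.0719
M2: Pc = R·M2+t = (+0.19910, -0.04341, +0.60523); u = 884.8·(+0.19910)/0.60523 + 301.2 = 592.2699, v = 617.8·(-0.04341)/0.60523 + 243.1 = 198.7880
M3: Pc = R·M3+t = (+0.02666, -0.13183, +0.66896); u = 884.8·(+0.02666)/0.66896 + 301.2 = 336.4586, v = 617.8·(-0.13183)/0.66896 + 243.1 = 121.3545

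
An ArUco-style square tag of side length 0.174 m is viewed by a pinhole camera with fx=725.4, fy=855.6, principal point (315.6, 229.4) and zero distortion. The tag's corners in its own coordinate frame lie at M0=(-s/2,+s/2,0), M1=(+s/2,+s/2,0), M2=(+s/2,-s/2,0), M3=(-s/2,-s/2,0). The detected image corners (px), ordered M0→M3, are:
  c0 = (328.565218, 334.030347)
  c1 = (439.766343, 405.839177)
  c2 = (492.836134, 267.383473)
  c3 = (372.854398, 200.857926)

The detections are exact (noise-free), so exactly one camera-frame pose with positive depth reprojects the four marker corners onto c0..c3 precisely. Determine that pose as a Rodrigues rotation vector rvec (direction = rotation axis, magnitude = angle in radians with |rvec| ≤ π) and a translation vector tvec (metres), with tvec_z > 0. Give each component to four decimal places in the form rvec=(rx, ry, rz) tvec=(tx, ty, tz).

rvec=(0.2027, 0.4193, 0.4019) tvec=(0.1202, 0.0825, 0.9639)

Intrinsics K: fx=725.4, fy=855.6, cx=315.6, cy=229.4
Marker side s = 0.174 m; corners in marker frame (Z=0):
  M0 = (-0.0870, +0.0870, 0)
  M1 = (+0.0870, +0.0870, 0)
  M2 = (+0.0870, -0.0870, 0)
  M3 = (-0.0870, -0.0870, 0)
Detected image corners:
  c0 = (328.565218, 334.030347) px
  c1 = (439.766343, 405.839177) px
  c2 = (492.836134, 267.383473) px
  c3 = (372.854398, 200.857926) px
Planar DLT: solve 8×8 A·h = b for H (H[2,2]=1):
  H  [+513.71434 -163.78552 +406.06235]
  H  [+286.99364 +865.21054 +302.58874]
  H  [-0.36716 +0.28194 +1.00000]
B = K⁻¹H; ‖b₁‖=1.037464, ‖b₂‖=1.037464; λ = 2/(‖b₁‖+‖b₂‖) = 0.963889, sign → tz>0 ⇒ λ=+0.963889
r₁ = λ·B[:,0] = (+0.83658,+0.41820,-0.35390); r₂ = λ·B[:,1] = (-0.33587,+0.90185,+0.27176)
r₃ = r₁×r₂ = (+0.43282,-0.10849,+0.89493); SVD([r₁ r₂ r₃]) → R = UVᵀ:
  R  [+0.83658 -0.33587 +0.43282]
  R  [+0.41820 +0.90185 -0.10849]
  R  [-0.35390 +0.27176 +0.89493]
t = (+0.12020, +0.08245, +0.96389) m
tr R = 2.633361; θ = arccos((tr R − 1)/2) = 0.615161 rad = 35.246°
axis k = ((R−Rᵀ)₃₂, (R−Rᵀ)₁₃, (R−Rᵀ)₂₁) / (2 sinθ) = (+0.329455, +0.681621, +0.653340)
rvec = θ·k = (+0.202668, +0.419307, +0.401909)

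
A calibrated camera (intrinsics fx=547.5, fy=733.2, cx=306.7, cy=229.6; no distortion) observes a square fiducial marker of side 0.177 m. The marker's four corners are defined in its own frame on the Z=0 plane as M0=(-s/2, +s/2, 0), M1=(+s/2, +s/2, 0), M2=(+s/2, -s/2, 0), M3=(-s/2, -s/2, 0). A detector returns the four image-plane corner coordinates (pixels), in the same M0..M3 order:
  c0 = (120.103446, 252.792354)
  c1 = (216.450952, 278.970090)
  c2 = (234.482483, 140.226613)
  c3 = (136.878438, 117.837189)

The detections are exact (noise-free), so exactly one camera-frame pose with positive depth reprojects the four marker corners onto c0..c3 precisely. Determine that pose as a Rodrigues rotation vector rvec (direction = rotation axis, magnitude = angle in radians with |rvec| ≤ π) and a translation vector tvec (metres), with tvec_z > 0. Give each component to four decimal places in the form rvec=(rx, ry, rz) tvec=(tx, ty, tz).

Intrinsics K: fx=547.5, fy=733.2, cx=306.7, cy=229.6
Marker side s = 0.177 m; corners in marker frame (Z=0):
  M0 = (-0.0885, +0.0885, 0)
  M1 = (+0.0885, +0.0885, 0)
  M2 = (+0.0885, -0.0885, 0)
  M3 = (-0.0885, -0.0885, 0)
Detected image corners:
  c0 = (120.103446, 252.792354) px
  c1 = (216.450952, 278.970090) px
  c2 = (234.482483, 140.226613) px
  c3 = (136.878438, 117.837189) px
Planar DLT: solve 8×8 A·h = b for H (H[2,2]=1):
  H  [+518.81917 -90.53006 +176.24070]
  H  [+104.82235 +781.64220 +197.54506]
  H  [-0.16416 +0.04374 +1.00000]
B = K⁻¹H; ‖b₁‖=1.070254, ‖b₂‖=1.070254; λ = 2/(‖b₁‖+‖b₂‖) = 0.934358, sign → tz>0 ⇒ λ=+0.934358
r₁ = λ·B[:,0] = (+0.97133,+0.18161,-0.15338); r₂ = λ·B[:,1] = (-0.17739,+0.98329,+0.04087)
r₃ = r₁×r₂ = (+0.15824,-0.01249,+0.98732); SVD([r₁ r₂ r₃]) → R = UVᵀ:
  R  [+0.97133 -0.17739 +0.15824]
  R  [+0.18161 +0.98329 -0.01249]
  R  [-0.15338 +0.04087 +0.98732]
t = (-0.22264, -0.04085, +0.93436) m
tr R = 2.941946; θ = arccos((tr R − 1)/2) = 0.241531 rad = 13.839°
axis k = ((R−Rᵀ)₃₂, (R−Rᵀ)₁₃, (R−Rᵀ)₂₁) / (2 sinθ) = (+0.111554, +0.651426, +0.750466)
rvec = θ·k = (+0.026944, +0.157339, +0.181261)

rvec=(0.0269, 0.1573, 0.1813) tvec=(-0.2226, -0.0408, 0.9344)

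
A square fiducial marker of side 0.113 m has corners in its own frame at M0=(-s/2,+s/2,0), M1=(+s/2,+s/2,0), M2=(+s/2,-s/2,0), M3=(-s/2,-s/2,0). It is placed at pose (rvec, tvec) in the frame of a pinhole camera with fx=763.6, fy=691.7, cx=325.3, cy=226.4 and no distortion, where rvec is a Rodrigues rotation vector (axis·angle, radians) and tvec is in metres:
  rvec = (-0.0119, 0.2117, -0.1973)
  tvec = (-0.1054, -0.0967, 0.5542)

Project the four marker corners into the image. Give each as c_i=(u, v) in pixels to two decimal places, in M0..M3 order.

c0=(124.10, 189.33) c1=(268.34, 159.41) c2=(238.08, 19.05) c3=(96.03, 54.57)

Intrinsics K: fx=763.6, fy=691.7, cx=325.3, cy=226.4
Marker side s = 0.113 m; corners in marker frame (Z=0):
  M0 = (-0.0565, +0.0565, 0)
  M1 = (+0.0565, +0.0565, 0)
  M2 = (+0.0565, -0.0565, 0)
  M3 = (-0.0565, -0.0565, 0)
rvec = (-0.0119, 0.2117, -0.1973), |rvec| = θ = 0.28963 rad = 16.595°
Rodrigues: sinθ=0.28560, 1−cosθ=0.04165; R = I + sinθ·[k]× + (1−cosθ)·[k]×²:
    [+0.95842 +0.19330 +0.20992]
    [-0.19580 +0.98060 -0.00900]
    [-0.20759 -0.03247 +0.97768]
t = (-0.1054, -0.0967, 0.5542) m
M0: Pc = R·M0+t = (-0.14863, -0.03023, +0.56409); u = 763.6·(-0.14863)/0.56409 + 325.3 = 124.1044, v = 691.7·(-0.03023)/0.56409 + 226.4 = 189.3278
M1: Pc = R·M1+t = (-0.04033, -0.05236, +0.54064); u = 763.6·(-0.04033)/0.54064 + 325.3 = 268.3408, v = 691.7·(-0.05236)/0.54064 + 226.4 = 159.4111
M2: Pc = R·M2+t = (-0.06217, -0.16317, +0.54431); u = 763.6·(-0.06217)/0.54431 + 325.3 = 238.0813, v = 691.7·(-0.16317)/0.54431 + 226.4 = 19.0487
M3: Pc = R·M3+t = (-0.17047, -0.14104, +0.56776); u = 763.6·(-0.17047)/0.56776 + 325.3 = 96.0273, v = 691.7·(-0.14104)/0.56776 + 226.4 = 54.5712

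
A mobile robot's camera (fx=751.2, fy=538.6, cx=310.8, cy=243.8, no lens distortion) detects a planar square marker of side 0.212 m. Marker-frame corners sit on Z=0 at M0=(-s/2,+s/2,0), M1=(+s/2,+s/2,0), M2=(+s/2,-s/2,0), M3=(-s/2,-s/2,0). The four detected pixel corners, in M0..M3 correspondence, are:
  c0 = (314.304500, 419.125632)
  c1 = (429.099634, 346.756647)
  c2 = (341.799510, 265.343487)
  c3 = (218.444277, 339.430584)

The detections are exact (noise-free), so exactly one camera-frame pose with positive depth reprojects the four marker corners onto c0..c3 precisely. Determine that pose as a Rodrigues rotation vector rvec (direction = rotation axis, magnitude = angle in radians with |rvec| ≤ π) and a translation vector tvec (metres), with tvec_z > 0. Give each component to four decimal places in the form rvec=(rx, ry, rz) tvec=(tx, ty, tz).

Intrinsics K: fx=751.2, fy=538.6, cx=310.8, cy=243.8
Marker side s = 0.212 m; corners in marker frame (Z=0):
  M0 = (-0.1060, +0.1060, 0)
  M1 = (+0.1060, +0.1060, 0)
  M2 = (+0.1060, -0.1060, 0)
  M3 = (-0.1060, -0.1060, 0)
Detected image corners:
  c0 = (314.304500, 419.125632) px
  c1 = (429.099634, 346.756647) px
  c2 = (341.799510, 265.343487) px
  c3 = (218.444277, 339.430584) px
Planar DLT: solve 8×8 A·h = b for H (H[2,2]=1):
  H  [+600.97978 +511.60338 +327.87291]
  H  [-303.43385 +464.01367 +343.23624]
  H  [+0.12221 +0.24511 +1.00000]
B = K⁻¹H; ‖b₁‖=0.979496, ‖b₂‖=0.979496; λ = 2/(‖b₁‖+‖b₂‖) = 1.020933, sign → tz>0 ⇒ λ=+1.020933
r₁ = λ·B[:,0] = (+0.76515,-0.63164,+0.12477); r₂ = λ·B[:,1] = (+0.59177,+0.76628,+0.25024)
r₃ = r₁×r₂ = (-0.25367,-0.11764,+0.96011); SVD([r₁ r₂ r₃]) → R = UVᵀ:
  R  [+0.76515 +0.59177 -0.25367]
  R  [-0.63164 +0.76628 -0.11764]
  R  [+0.12477 +0.25024 +0.96011]
t = (+0.02320, +0.18848, +1.02093) m
tr R = 2.491546; θ = arccos((tr R − 1)/2) = 0.729102 rad = 41.774°
axis k = ((R−Rᵀ)₃₂, (R−Rᵀ)₁₃, (R−Rᵀ)₂₁) / (2 sinθ) = (+0.276098, -0.284023, -0.918205)
rvec = θ·k = (+0.201304, -0.207082, -0.669465)

rvec=(0.2013, -0.2071, -0.6695) tvec=(0.0232, 0.1885, 1.0209)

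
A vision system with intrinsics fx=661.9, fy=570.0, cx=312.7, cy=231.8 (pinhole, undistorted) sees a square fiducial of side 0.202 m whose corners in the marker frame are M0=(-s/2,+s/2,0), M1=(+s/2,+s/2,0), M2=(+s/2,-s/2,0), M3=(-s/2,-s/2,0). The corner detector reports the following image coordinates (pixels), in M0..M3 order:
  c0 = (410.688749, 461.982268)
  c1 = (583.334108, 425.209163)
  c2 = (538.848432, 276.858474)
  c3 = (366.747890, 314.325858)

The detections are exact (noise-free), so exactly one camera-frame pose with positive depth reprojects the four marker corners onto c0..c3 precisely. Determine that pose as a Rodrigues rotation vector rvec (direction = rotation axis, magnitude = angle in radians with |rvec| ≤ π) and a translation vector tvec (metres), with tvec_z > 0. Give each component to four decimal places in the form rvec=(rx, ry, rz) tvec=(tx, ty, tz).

rvec=(-0.0044, 0.0200, -0.2506) tvec=(0.1847, 0.1825, 0.7549)

Intrinsics K: fx=661.9, fy=570.0, cx=312.7, cy=231.8
Marker side s = 0.202 m; corners in marker frame (Z=0):
  M0 = (-0.1010, +0.1010, 0)
  M1 = (+0.1010, +0.1010, 0)
  M2 = (+0.1010, -0.1010, 0)
  M3 = (-0.1010, -0.1010, 0)
Detected image corners:
  c0 = (410.688749, 461.982268) px
  c1 = (583.334108, 425.209163) px
  c2 = (538.848432, 276.858474) px
  c3 = (366.747890, 314.325858) px
Planar DLT: solve 8×8 A·h = b for H (H[2,2]=1):
  H  [+841.21723 +214.55022 +474.66244]
  H  [-193.19207 +729.32137 +369.57370]
  H  [-0.02551 -0.00910 +1.00000]
B = K⁻¹H; ‖b₁‖=1.324612, ‖b₂‖=1.324612; λ = 2/(‖b₁‖+‖b₂‖) = 0.754938, sign → tz>0 ⇒ λ=+0.754938
r₁ = λ·B[:,0] = (+0.96856,-0.24804,-0.01926); r₂ = λ·B[:,1] = (+0.24796,+0.96875,-0.00687)
r₃ = r₁×r₂ = (+0.02036,+0.00188,+0.99979); SVD([r₁ r₂ r₃]) → R = UVᵀ:
  R  [+0.96856 +0.24796 +0.02036]
  R  [-0.24804 +0.96875 +0.00188]
  R  [-0.01926 -0.00687 +0.99979]
t = (+0.18473, +0.18247, +0.75494) m
tr R = 2.937096; θ = arccos((tr R − 1)/2) = 0.251469 rad = 14.408°
axis k = ((R−Rᵀ)₃₂, (R−Rᵀ)₁₃, (R−Rᵀ)₂₁) / (2 sinθ) = (-0.017595, +0.079602, -0.996671)
rvec = θ·k = (-0.004425, +0.020017, -0.250632)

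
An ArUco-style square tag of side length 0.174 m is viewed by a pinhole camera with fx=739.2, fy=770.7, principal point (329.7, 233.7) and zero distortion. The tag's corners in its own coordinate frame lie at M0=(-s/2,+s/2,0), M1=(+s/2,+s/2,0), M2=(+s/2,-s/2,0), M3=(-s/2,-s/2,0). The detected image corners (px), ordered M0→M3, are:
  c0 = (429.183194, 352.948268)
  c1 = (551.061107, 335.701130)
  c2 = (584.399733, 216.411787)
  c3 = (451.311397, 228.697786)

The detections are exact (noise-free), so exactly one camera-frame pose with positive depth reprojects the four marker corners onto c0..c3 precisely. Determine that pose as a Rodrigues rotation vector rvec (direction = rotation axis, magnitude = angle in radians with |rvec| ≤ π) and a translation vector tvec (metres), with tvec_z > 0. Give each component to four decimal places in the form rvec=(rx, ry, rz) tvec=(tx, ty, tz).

Intrinsics K: fx=739.2, fy=770.7, cx=329.7, cy=233.7
Marker side s = 0.174 m; corners in marker frame (Z=0):
  M0 = (-0.0870, +0.0870, 0)
  M1 = (+0.0870, +0.0870, 0)
  M2 = (+0.0870, -0.0870, 0)
  M3 = (-0.0870, -0.0870, 0)
Detected image corners:
  c0 = (429.183194, 352.948268) px
  c1 = (551.061107, 335.701130) px
  c2 = (584.399733, 216.411787) px
  c3 = (451.311397, 228.697786) px
Planar DLT: solve 8×8 A·h = b for H (H[2,2]=1):
  H  [+883.99047 +127.73853 +504.98226]
  H  [+0.43285 +861.40660 +286.27150]
  H  [+0.30344 +0.57139 +1.00000]
B = K⁻¹H; ‖b₁‖=1.106874, ‖b₂‖=1.106874; λ = 2/(‖b₁‖+‖b₂‖) = 0.903445, sign → tz>0 ⇒ λ=+0.903445
r₁ = λ·B[:,0] = (+0.95813,-0.08262,+0.27414); r₂ = λ·B[:,1] = (-0.07413,+0.85324,+0.51622)
r₃ = r₁×r₂ = (-0.27656,-0.51493,+0.81139); SVD([r₁ r₂ r₃]) → R = UVᵀ:
  R  [+0.95813 -0.07413 -0.27656]
  R  [-0.08262 +0.85324 -0.51493]
  R  [+0.27414 +0.51622 +0.81139]
t = (+0.21423, +0.06163, +0.90345) m
tr R = 2.622768; θ = arccos((tr R − 1)/2) = 0.624280 rad = 35.769°
axis k = ((R−Rᵀ)₃₂, (R−Rᵀ)₁₃, (R−Rᵀ)₂₁) / (2 sinθ) = (+0.882063, -0.471075, -0.007266)
rvec = θ·k = (+0.550655, -0.294083, -0.004536)

rvec=(0.5507, -0.2941, -0.0045) tvec=(0.2142, 0.0616, 0.9034)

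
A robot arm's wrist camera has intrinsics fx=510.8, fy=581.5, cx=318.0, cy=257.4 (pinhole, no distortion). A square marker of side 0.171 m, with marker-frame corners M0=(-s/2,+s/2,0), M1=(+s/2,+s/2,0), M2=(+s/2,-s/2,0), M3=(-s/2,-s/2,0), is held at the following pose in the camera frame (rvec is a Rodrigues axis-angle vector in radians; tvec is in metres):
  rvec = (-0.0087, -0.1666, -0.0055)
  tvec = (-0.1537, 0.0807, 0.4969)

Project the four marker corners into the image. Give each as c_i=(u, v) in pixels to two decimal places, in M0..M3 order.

c0=(66.33, 458.39) c1=(249.09, 446.29) c2=(248.22, 251.49) c3=(65.95, 252.12)

Intrinsics K: fx=510.8, fy=581.5, cx=318.0, cy=257.4
Marker side s = 0.171 m; corners in marker frame (Z=0):
  M0 = (-0.0855, +0.0855, 0)
  M1 = (+0.0855, +0.0855, 0)
  M2 = (+0.0855, -0.0855, 0)
  M3 = (-0.0855, -0.0855, 0)
rvec = (-0.0087, -0.1666, -0.0055), |rvec| = θ = 0.16692 rad = 9.564°
Rodrigues: sinθ=0.16614, 1−cosθ=0.01390; R = I + sinθ·[k]× + (1−cosθ)·[k]×²:
    [+0.98614 +0.00620 -0.16580]
    [-0.00475 +0.99995 +0.00912]
    [+0.16585 -0.00820 +0.98612]
t = (-0.1537, 0.0807, 0.4969) m
M0: Pc = R·M0+t = (-0.23749, +0.16660, +0.48202); u = 510.8·(-0.23749)/0.48202 + 318.0 = 66.3346, v = 581.5·(+0.16660)/0.48202 + 257.4 = 458.3859
M1: Pc = R·M1+t = (-0.06886, +0.16579, +0.51038); u = 510.8·(-0.06886)/0.51038 + 318.0 = 249.0880, v = 581.5·(+0.16579)/0.51038 + 257.4 = 446.2919
M2: Pc = R·M2+t = (-0.06991, -0.00520, +0.51178); u = 510.8·(-0.06991)/0.51178 + 318.0 = 248.2191, v = 581.5·(-0.00520)/0.51178 + 257.4 = 251.4897
M3: Pc = R·M3+t = (-0.23854, -0.00439, +0.48342); u = 510.8·(-0.23854)/0.48342 + 318.0 = 65.9450, v = 581.5·(-0.00439)/0.48342 + 257.4 = 252.1203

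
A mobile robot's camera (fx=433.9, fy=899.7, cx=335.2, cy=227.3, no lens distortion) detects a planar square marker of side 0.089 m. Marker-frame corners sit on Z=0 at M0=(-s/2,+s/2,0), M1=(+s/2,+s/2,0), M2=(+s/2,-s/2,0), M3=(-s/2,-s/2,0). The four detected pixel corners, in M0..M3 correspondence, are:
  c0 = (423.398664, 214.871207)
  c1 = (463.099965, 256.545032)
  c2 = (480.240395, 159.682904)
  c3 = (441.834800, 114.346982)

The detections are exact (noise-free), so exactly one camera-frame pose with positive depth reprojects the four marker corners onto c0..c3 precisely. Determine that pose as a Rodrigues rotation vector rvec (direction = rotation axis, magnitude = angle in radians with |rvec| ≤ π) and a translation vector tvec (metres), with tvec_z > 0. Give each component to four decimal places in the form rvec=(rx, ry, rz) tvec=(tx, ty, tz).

rvec=(-0.0396, -0.3874, 0.4007) tvec=(0.2012, -0.0337, 0.7434)

Intrinsics K: fx=433.9, fy=899.7, cx=335.2, cy=227.3
Marker side s = 0.089 m; corners in marker frame (Z=0):
  M0 = (-0.0445, +0.0445, 0)
  M1 = (+0.0445, +0.0445, 0)
  M2 = (+0.0445, -0.0445, 0)
  M3 = (-0.0445, -0.0445, 0)
Detected image corners:
  c0 = (423.398664, 214.871207) px
  c1 = (463.099965, 256.545032) px
  c2 = (480.240395, 159.682904) px
  c3 = (441.834800, 114.346982) px
Planar DLT: solve 8×8 A·h = b for H (H[2,2]=1):
  H  [+657.61647 -268.57437 +452.62435]
  H  [+579.16777 +1080.08550 +186.49564]
  H  [+0.48406 -0.15230 +1.00000]
B = K⁻¹H; ‖b₁‖=1.345203, ‖b₂‖=1.345203; λ = 2/(‖b₁‖+‖b₂‖) = 0.743382, sign → tz>0 ⇒ λ=+0.743382
r₁ = λ·B[:,0] = (+0.84868,+0.38763,+0.35984); r₂ = λ·B[:,1] = (-0.37267,+0.92103,-0.11322)
r₃ = r₁×r₂ = (-0.37531,-0.03801,+0.92612); SVD([r₁ r₂ r₃]) → R = UVᵀ:
  R  [+0.84868 -0.37267 -0.37531]
  R  [+0.38763 +0.92103 -0.03801]
  R  [+0.35984 -0.11322 +0.92612]
t = (+0.20118, -0.03371, +0.74338) m
tr R = 2.695830; θ = arccos((tr R − 1)/2) = 0.558756 rad = 32.014°
axis k = ((R−Rᵀ)₃₂, (R−Rᵀ)₁₃, (R−Rᵀ)₂₁) / (2 sinθ) = (-0.070930, -0.693364, +0.717088)
rvec = θ·k = (-0.039633, -0.387422, +0.400677)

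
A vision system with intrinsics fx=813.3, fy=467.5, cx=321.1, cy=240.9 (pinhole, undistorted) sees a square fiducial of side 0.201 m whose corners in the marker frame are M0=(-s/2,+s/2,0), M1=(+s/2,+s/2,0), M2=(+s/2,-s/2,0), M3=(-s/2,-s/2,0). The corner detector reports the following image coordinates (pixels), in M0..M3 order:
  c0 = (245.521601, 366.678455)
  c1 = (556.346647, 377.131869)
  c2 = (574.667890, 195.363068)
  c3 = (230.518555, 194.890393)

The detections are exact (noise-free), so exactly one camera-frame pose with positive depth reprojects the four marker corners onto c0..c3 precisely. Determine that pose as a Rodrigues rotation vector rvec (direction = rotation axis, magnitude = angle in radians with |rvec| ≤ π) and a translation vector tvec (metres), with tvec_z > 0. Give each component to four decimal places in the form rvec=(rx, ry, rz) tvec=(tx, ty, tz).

Intrinsics K: fx=813.3, fy=467.5, cx=321.1, cy=240.9
Marker side s = 0.201 m; corners in marker frame (Z=0):
  M0 = (-0.1005, +0.1005, 0)
  M1 = (+0.1005, +0.1005, 0)
  M2 = (+0.1005, -0.1005, 0)
  M3 = (-0.1005, -0.1005, 0)
Detected image corners:
  c0 = (245.521601, 366.678455) px
  c1 = (556.346647, 377.131869) px
  c2 = (574.667890, 195.363068) px
  c3 = (230.518555, 194.890393) px
Planar DLT: solve 8×8 A·h = b for H (H[2,2]=1):
  H  [+1505.96573 +197.00781 +396.84250]
  H  [-55.62066 +1021.86079 +287.91835]
  H  [-0.29649 +0.50475 +1.00000]
B = K⁻¹H; ‖b₁‖=1.991218, ‖b₂‖=1.991218; λ = 2/(‖b₁‖+‖b₂‖) = 0.502205, sign → tz>0 ⇒ λ=+0.502205
r₁ = λ·B[:,0] = (+0.98871,+0.01698,-0.14890); r₂ = λ·B[:,1] = (+0.02157,+0.96710,+0.25349)
r₃ = r₁×r₂ = (+0.14830,-0.25384,+0.95581); SVD([r₁ r₂ r₃]) → R = UVᵀ:
  R  [+0.98871 +0.02157 +0.14830]
  R  [+0.01698 +0.96710 -0.25384]
  R  [-0.14890 +0.25349 +0.95581]
t = (+0.04677, +0.05051, +0.50221) m
tr R = 2.911614; θ = arccos((tr R − 1)/2) = 0.298404 rad = 17.097°
axis k = ((R−Rᵀ)₃₂, (R−Rᵀ)₁₃, (R−Rᵀ)₂₁) / (2 sinθ) = (+0.862819, +0.505452, -0.007811)
rvec = θ·k = (+0.257469, +0.150829, -0.002331)

rvec=(0.2575, 0.1508, -0.0023) tvec=(0.0468, 0.0505, 0.5022)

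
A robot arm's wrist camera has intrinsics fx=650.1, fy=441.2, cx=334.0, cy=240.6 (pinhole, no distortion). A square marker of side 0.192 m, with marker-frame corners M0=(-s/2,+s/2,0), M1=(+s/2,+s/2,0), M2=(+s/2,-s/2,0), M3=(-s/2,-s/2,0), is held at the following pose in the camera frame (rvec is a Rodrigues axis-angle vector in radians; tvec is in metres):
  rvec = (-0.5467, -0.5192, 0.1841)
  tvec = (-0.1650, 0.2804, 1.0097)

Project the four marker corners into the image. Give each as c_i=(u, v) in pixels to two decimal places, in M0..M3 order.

c0=(156.77, 400.38) c1=(278.10, 413.00) c2=(286.89, 332.09) c3=(178.55, 314.35)

Intrinsics K: fx=650.1, fy=441.2, cx=334.0, cy=240.6
Marker side s = 0.192 m; corners in marker frame (Z=0):
  M0 = (-0.0960, +0.0960, 0)
  M1 = (+0.0960, +0.0960, 0)
  M2 = (+0.0960, -0.0960, 0)
  M3 = (-0.0960, -0.0960, 0)
rvec = (-0.5467, -0.5192, 0.1841), |rvec| = θ = 0.77611 rad = 44.468°
Rodrigues: sinθ=0.70051, 1−cosθ=0.28635; R = I + sinθ·[k]× + (1−cosθ)·[k]×²:
    [+0.85573 -0.03123 -0.51647]
    [+0.30111 +0.84180 +0.44800]
    [+0.42078 -0.53889 +0.72976]
t = (-0.1650, 0.2804, 1.0097) m
M0: Pc = R·M0+t = (-0.25015, +0.33231, +0.91757); u = 650.1·(-0.25015)/0.91757 + 334.0 = 156.7700, v = 441.2·(+0.33231)/0.91757 + 240.6 = 400.3842
M1: Pc = R·M1+t = (-0.08585, +0.39012, +0.99836); u = 650.1·(-0.08585)/0.99836 + 334.0 = 278.0991, v = 441.2·(+0.39012)/0.99836 + 240.6 = 413.0030
M2: Pc = R·M2+t = (-0.07985, +0.22849, +1.10183); u = 650.1·(-0.07985)/1.10183 + 334.0 = 286.8858, v = 441.2·(+0.22849)/1.10183 + 240.6 = 332.0947
M3: Pc = R·M3+t = (-0.24415, +0.17068, +1.02104); u = 650.1·(-0.24415)/1.02104 + 334.0 = 178.5468, v = 441.2·(+0.17068)/1.02104 + 240.6 = 314.3528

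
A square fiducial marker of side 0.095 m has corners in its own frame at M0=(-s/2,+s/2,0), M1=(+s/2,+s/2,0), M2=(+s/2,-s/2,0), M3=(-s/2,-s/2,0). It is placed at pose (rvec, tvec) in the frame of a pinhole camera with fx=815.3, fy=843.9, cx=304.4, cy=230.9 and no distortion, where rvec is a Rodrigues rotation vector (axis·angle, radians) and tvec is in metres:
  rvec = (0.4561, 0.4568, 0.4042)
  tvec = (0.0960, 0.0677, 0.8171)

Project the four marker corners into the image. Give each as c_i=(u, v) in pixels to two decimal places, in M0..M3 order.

c0=(346.51, 314.35) c1=(425.30, 362.69) c2=(459.29, 285.92) c3=(374.56, 237.67)

Intrinsics K: fx=815.3, fy=843.9, cx=304.4, cy=230.9
Marker side s = 0.095 m; corners in marker frame (Z=0):
  M0 = (-0.0475, +0.0475, 0)
  M1 = (+0.0475, +0.0475, 0)
  M2 = (+0.0475, -0.0475, 0)
  M3 = (-0.0475, -0.0475, 0)
rvec = (0.4561, 0.4568, 0.4042), |rvec| = θ = 0.76162 rad = 43.638°
Rodrigues: sinθ=0.69010, 1−cosθ=0.27628; R = I + sinθ·[k]× + (1−cosθ)·[k]×²:
    [+0.82280 -0.26701 +0.50171]
    [+0.46547 +0.82310 -0.32532]
    [-0.32609 +0.50121 +0.80153]
t = (0.0960, 0.0677, 0.8171) m
M0: Pc = R·M0+t = (+0.04423, +0.08469, +0.85640); u = 815.3·(+0.04423)/0.85640 + 304.4 = 346.5116, v = 843.9·(+0.08469)/0.85640 + 230.9 = 314.3516
M1: Pc = R·M1+t = (+0.12240, +0.12891, +0.82542); u = 815.3·(+0.12240)/0.82542 + 304.4 = 425.2997, v = 843.9·(+0.12891)/0.82542 + 230.9 = 362.6938
M2: Pc = R·M2+t = (+0.14777, +0.05071, +0.77780); u = 815.3·(+0.14777)/0.77780 + 304.4 = 459.2893, v = 843.9·(+0.05071)/0.77780 + 230.9 = 285.9222
M3: Pc = R·M3+t = (+0.06960, +0.00649, +0.80878); u = 815.3·(+0.06960)/0.80878 + 304.4 = 374.5608, v = 843.9·(+0.00649)/0.80878 + 230.9 = 237.6745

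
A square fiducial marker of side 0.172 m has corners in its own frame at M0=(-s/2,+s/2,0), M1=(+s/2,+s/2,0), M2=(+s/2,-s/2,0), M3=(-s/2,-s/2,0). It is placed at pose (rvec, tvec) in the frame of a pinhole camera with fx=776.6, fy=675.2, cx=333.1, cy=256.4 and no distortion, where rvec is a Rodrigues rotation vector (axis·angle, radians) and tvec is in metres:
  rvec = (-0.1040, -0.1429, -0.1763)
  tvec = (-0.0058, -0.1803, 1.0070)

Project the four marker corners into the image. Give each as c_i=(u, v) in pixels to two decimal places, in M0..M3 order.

c0=(274.87, 200.45) c1=(404.94, 182.71) c2=(380.22, 73.18) c3=(251.52, 87.81)

Intrinsics K: fx=776.6, fy=675.2, cx=333.1, cy=256.4
Marker side s = 0.172 m; corners in marker frame (Z=0):
  M0 = (-0.0860, +0.0860, 0)
  M1 = (+0.0860, +0.0860, 0)
  M2 = (+0.0860, -0.0860, 0)
  M3 = (-0.0860, -0.0860, 0)
rvec = (-0.1040, -0.1429, -0.1763), |rvec| = θ = 0.24964 rad = 14.303°
Rodrigues: sinθ=0.24705, 1−cosθ=0.03100; R = I + sinθ·[k]× + (1−cosθ)·[k]×²:
    [+0.97438 +0.18187 -0.13230]
    [-0.16708 +0.97916 +0.11545]
    [+0.15054 -0.09039 +0.98446]
t = (-0.0058, -0.1803, 1.0070) m
M0: Pc = R·M0+t = (-0.07396, -0.08172, +0.98628); u = 776.6·(-0.07396)/0.98628 + 333.1 = 274.8665, v = 675.2·(-0.08172)/0.98628 + 256.4 = 200.4529
M1: Pc = R·M1+t = (+0.09364, -0.11046, +1.01217); u = 776.6·(+0.09364)/1.01217 + 333.1 = 404.9443, v = 675.2·(-0.11046)/1.01217 + 256.4 = 182.7135
M2: Pc = R·M2+t = (+0.06236, -0.27888, +1.02772); u = 776.6·(+0.06236)/1.02772 + 333.1 = 380.2198, v = 675.2·(-0.27888)/1.02772 + 256.4 = 73.1812
M3: Pc = R·M3+t = (-0.10524, -0.25014, +1.00183); u = 776.6·(-0.10524)/1.00183 + 333.1 = 251.5217, v = 675.2·(-0.25014)/1.00183 + 256.4 = 87.8144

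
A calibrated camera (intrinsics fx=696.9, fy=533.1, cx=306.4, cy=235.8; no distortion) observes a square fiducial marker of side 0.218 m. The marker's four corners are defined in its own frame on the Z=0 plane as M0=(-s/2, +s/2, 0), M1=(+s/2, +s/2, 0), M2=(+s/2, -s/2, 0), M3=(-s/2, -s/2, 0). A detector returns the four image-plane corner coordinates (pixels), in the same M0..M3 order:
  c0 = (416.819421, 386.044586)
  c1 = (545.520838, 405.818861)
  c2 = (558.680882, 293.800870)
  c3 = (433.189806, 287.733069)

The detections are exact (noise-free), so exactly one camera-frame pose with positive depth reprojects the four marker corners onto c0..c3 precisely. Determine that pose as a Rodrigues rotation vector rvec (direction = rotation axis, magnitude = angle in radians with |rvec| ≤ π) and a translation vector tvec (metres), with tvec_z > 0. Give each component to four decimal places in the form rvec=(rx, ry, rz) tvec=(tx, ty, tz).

Intrinsics K: fx=696.9, fy=533.1, cx=306.4, cy=235.8
Marker side s = 0.218 m; corners in marker frame (Z=0):
  M0 = (-0.1090, +0.1090, 0)
  M1 = (+0.1090, +0.1090, 0)
  M2 = (+0.1090, -0.1090, 0)
  M3 = (-0.1090, -0.1090, 0)
Detected image corners:
  c0 = (416.819421, 386.044586) px
  c1 = (545.520838, 405.818861) px
  c2 = (558.680882, 293.800870) px
  c3 = (433.189806, 287.733069) px
Planar DLT: solve 8×8 A·h = b for H (H[2,2]=1):
  H  [+301.74546 -157.45806 +484.71405]
  H  [-138.92198 +417.70035 +341.89692]
  H  [-0.57541 -0.18271 +1.00000]
B = K⁻¹H; ‖b₁‖=0.895369, ‖b₂‖=0.895369; λ = 2/(‖b₁‖+‖b₂‖) = 1.116858, sign → tz>0 ⇒ λ=+1.116858
r₁ = λ·B[:,0] = (+0.76613,-0.00679,-0.64265); r₂ = λ·B[:,1] = (-0.16262,+0.96536,-0.20407)
r₃ = r₁×r₂ = (+0.62177,+0.26085,+0.73848); SVD([r₁ r₂ r₃]) → R = UVᵀ:
  R  [+0.76613 -0.16262 +0.62177]
  R  [-0.00679 +0.96536 +0.26085]
  R  [-0.64265 -0.20407 +0.73848]
t = (+0.28577, +0.22228, +1.11686) m
tr R = 2.469966; θ = arccos((tr R − 1)/2) = 0.745155 rad = 42.694°
axis k = ((R−Rᵀ)₃₂, (R−Rᵀ)₁₃, (R−Rᵀ)₂₁) / (2 sinθ) = (-0.342817, +0.932348, +0.114908)
rvec = θ·k = (-0.255451, +0.694743, +0.085624)

rvec=(-0.2555, 0.6947, 0.0856) tvec=(0.2858, 0.2223, 1.1169)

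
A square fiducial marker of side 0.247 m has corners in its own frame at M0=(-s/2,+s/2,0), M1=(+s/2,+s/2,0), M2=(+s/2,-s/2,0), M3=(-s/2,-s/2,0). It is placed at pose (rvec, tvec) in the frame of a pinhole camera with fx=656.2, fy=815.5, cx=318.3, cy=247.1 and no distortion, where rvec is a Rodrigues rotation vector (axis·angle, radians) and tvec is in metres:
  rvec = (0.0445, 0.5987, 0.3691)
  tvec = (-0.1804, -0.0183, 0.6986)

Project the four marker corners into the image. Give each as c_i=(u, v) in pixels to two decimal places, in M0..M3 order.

Intrinsics K: fx=656.2, fy=815.5, cx=318.3, cy=247.1
Marker side s = 0.247 m; corners in marker frame (Z=0):
  M0 = (-0.1235, +0.1235, 0)
  M1 = (+0.1235, +0.1235, 0)
  M2 = (+0.1235, -0.1235, 0)
  M3 = (-0.1235, -0.1235, 0)
rvec = (0.0445, 0.5987, 0.3691), |rvec| = θ = 0.70474 rad = 40.379°
Rodrigues: sinθ=0.64783, 1−cosθ=0.23822; R = I + sinθ·[k]× + (1−cosθ)·[k]×²:
    [+0.76273 -0.32652 +0.55824]
    [+0.35208 +0.93371 +0.06509]
    [-0.54248 +0.14690 +0.82713]
t = (-0.1804, -0.0183, 0.6986) m
M0: Pc = R·M0+t = (-0.31492, +0.05353, +0.78374); u = 656.2·(-0.31492)/0.78374 + 318.3 = 54.6253, v = 815.5·(+0.05353)/0.78374 + 247.1 = 302.8007
M1: Pc = R·M1+t = (-0.12653, +0.14049, +0.64975); u = 656.2·(-0.12653)/0.64975 + 318.3 = 190.5154, v = 815.5·(+0.14049)/0.64975 + 247.1 = 423.4350
M2: Pc = R·M2+t = (-0.04588, -0.09013, +0.61346); u = 656.2·(-0.04588)/0.61346 + 318.3 = 269.2261, v = 815.5·(-0.09013)/0.61346 + 247.1 = 127.2848
M3: Pc = R·M3+t = (-0.23427, -0.17709, +0.74745); u = 656.2·(-0.23427)/0.74745 + 318.3 = 112.6293, v = 815.5·(-0.17709)/0.74745 + 247.1 = 53.8839

c0=(54.63, 302.80) c1=(190.52, 423.43) c2=(269.23, 127.28) c3=(112.63, 53.88)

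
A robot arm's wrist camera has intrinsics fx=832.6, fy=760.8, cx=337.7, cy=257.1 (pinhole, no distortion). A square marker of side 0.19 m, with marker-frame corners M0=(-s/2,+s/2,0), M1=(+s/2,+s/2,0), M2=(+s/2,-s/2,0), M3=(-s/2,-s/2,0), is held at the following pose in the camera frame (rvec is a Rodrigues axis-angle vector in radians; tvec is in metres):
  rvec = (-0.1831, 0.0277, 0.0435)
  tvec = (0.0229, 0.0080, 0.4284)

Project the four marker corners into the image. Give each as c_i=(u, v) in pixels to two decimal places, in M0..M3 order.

Intrinsics K: fx=832.6, fy=760.8, cx=337.7, cy=257.1
Marker side s = 0.19 m; corners in marker frame (Z=0):
  M0 = (-0.0950, +0.0950, 0)
  M1 = (+0.0950, +0.0950, 0)
  M2 = (+0.0950, -0.0950, 0)
  M3 = (-0.0950, -0.0950, 0)
rvec = (-0.1831, 0.0277, 0.0435), |rvec| = θ = 0.19022 rad = 10.899°
Rodrigues: sinθ=0.18908, 1−cosθ=0.01804; R = I + sinθ·[k]× + (1−cosθ)·[k]×²:
    [+0.99867 -0.04577 +0.02356]
    [+0.04071 +0.98234 +0.18260]
    [-0.03150 -0.18140 +0.98291]
t = (0.0229, 0.0080, 0.4284) m
M0: Pc = R·M0+t = (-0.07632, +0.09746, +0.41416); u = 832.6·(-0.07632)/0.41416 + 337.7 = 184.2676, v = 760.8·(+0.09746)/0.41416 + 257.1 = 436.1225
M1: Pc = R·M1+t = (+0.11343, +0.10519, +0.40817); u = 832.6·(+0.11343)/0.40817 + 337.7 = 569.0685, v = 760.8·(+0.10519)/0.40817 + 257.1 = 453.1649
M2: Pc = R·M2+t = (+0.12212, -0.08146, +0.44264); u = 832.6·(+0.12212)/0.44264 + 337.7 = 567.4097, v = 760.8·(-0.08146)/0.44264 + 257.1 = 117.0964
M3: Pc = R·M3+t = (-0.06763, -0.08919, +0.44863); u = 832.6·(-0.06763)/0.44863 + 337.7 = 212.1931, v = 760.8·(-0.08919)/0.44863 + 257.1 = 105.8472

c0=(184.27, 436.12) c1=(569.07, 453.16) c2=(567.41, 117.10) c3=(212.19, 105.85)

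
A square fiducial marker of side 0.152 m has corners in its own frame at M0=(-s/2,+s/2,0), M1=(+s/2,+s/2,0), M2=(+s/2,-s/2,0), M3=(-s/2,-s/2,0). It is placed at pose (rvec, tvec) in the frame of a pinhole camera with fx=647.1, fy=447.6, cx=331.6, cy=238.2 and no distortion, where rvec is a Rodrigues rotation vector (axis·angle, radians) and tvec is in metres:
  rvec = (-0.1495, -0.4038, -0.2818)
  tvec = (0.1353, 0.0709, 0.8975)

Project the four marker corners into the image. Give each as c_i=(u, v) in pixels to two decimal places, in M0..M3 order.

c0=(400.11, 322.19) c1=(489.56, 298.84) c2=(455.86, 228.84) c3=(365.38, 246.87)

Intrinsics K: fx=647.1, fy=447.6, cx=331.6, cy=238.2
Marker side s = 0.152 m; corners in marker frame (Z=0):
  M0 = (-0.0760, +0.0760, 0)
  M1 = (+0.0760, +0.0760, 0)
  M2 = (+0.0760, -0.0760, 0)
  M3 = (-0.0760, -0.0760, 0)
rvec = (-0.1495, -0.4038, -0.2818), |rvec| = θ = 0.51460 rad = 29.485°
Rodrigues: sinθ=0.49219, 1−cosθ=0.12951; R = I + sinθ·[k]× + (1−cosθ)·[k]×²:
    [+0.88142 +0.29905 -0.36561]
    [-0.24000 +0.95023 +0.19864]
    [+0.40682 -0.08734 +0.90933]
t = (0.1353, 0.0709, 0.8975) m
M0: Pc = R·M0+t = (+0.09104, +0.16136, +0.85994); u = 647.1·(+0.09104)/0.85994 + 331.6 = 400.1067, v = 447.6·(+0.16136)/0.85994 + 238.2 = 322.1866
M1: Pc = R·M1+t = (+0.22502, +0.12488, +0.92178); u = 647.1·(+0.22502)/0.92178 + 331.6 = 489.5635, v = 447.6·(+0.12488)/0.92178 + 238.2 = 298.8383
M2: Pc = R·M2+t = (+0.17956, -0.01956, +0.93506); u = 647.1·(+0.17956)/0.93506 + 331.6 = 455.8635, v = 447.6·(-0.01956)/0.93506 + 238.2 = 228.8379
M3: Pc = R·M3+t = (+0.04558, +0.01692, +0.87322); u = 647.1·(+0.04558)/0.87322 + 331.6 = 365.3803, v = 447.6·(+0.01692)/0.87322 + 238.2 = 246.8742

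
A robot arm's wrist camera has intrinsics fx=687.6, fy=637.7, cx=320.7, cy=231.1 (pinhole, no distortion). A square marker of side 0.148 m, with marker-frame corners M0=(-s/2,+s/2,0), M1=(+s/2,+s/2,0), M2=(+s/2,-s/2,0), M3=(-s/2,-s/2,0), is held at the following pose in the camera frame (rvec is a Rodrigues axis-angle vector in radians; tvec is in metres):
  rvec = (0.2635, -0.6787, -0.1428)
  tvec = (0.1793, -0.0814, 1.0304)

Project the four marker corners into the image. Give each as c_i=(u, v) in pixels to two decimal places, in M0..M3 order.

Intrinsics K: fx=687.6, fy=637.7, cx=320.7, cy=231.1
Marker side s = 0.148 m; corners in marker frame (Z=0):
  M0 = (-0.0740, +0.0740, 0)
  M1 = (+0.0740, +0.0740, 0)
  M2 = (+0.0740, -0.0740, 0)
  M3 = (-0.0740, -0.0740, 0)
rvec = (0.2635, -0.6787, -0.1428), |rvec| = θ = 0.74193 rad = 42.509°
Rodrigues: sinθ=0.67571, 1−cosθ=0.26283; R = I + sinθ·[k]× + (1−cosθ)·[k]×²:
    [+0.77032 +0.04466 -0.63609]
    [-0.21545 +0.95711 -0.19371]
    [+0.60016 +0.28626 +0.74690]
t = (0.1793, -0.0814, 1.0304) m
M0: Pc = R·M0+t = (+0.12560, +0.00537, +1.00717); u = 687.6·(+0.12560)/1.00717 + 320.7 = 406.4486, v = 637.7·(+0.00537)/1.00717 + 231.1 = 234.4996
M1: Pc = R·M1+t = (+0.23961, -0.02652, +1.09599); u = 687.6·(+0.23961)/1.09599 + 320.7 = 471.0246, v = 637.7·(-0.02652)/1.09599 + 231.1 = 215.6713
M2: Pc = R·M2+t = (+0.23300, -0.16817, +1.05363); u = 687.6·(+0.23300)/1.05363 + 320.7 = 472.7553, v = 637.7·(-0.16817)/1.05363 + 231.1 = 129.3170
M3: Pc = R·M3+t = (+0.11899, -0.13628, +0.96481); u = 687.6·(+0.11899)/0.96481 + 320.7 = 405.5030, v = 637.7·(-0.13628)/0.96481 + 231.1 = 141.0219

c0=(406.45, 234.50) c1=(471.02, 215.67) c2=(472.76, 129.32) c3=(405.50, 141.02)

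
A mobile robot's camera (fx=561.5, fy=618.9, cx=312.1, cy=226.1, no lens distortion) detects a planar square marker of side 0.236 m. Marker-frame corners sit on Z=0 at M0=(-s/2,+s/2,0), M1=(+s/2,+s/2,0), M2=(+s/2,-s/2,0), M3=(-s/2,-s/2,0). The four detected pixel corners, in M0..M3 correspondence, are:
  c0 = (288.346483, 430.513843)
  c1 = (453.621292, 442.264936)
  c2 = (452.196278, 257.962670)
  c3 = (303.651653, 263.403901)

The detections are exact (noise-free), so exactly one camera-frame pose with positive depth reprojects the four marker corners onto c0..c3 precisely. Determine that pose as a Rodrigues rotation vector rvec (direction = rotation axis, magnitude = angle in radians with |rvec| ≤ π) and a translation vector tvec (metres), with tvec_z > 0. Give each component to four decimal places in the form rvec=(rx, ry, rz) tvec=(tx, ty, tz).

Intrinsics K: fx=561.5, fy=618.9, cx=312.1, cy=226.1
Marker side s = 0.236 m; corners in marker frame (Z=0):
  M0 = (-0.1180, +0.1180, 0)
  M1 = (+0.1180, +0.1180, 0)
  M2 = (+0.1180, -0.1180, 0)
  M3 = (-0.1180, -0.1180, 0)
Detected image corners:
  c0 = (288.346483, 430.513843) px
  c1 = (453.621292, 442.264936) px
  c2 = (452.196278, 257.962670) px
  c3 = (303.651653, 263.403901) px
Planar DLT: solve 8×8 A·h = b for H (H[2,2]=1):
  H  [+510.81446 -207.00837 +370.88607]
  H  [-130.21616 +579.04418 +343.59092]
  H  [-0.40617 -0.46976 +1.00000]
B = K⁻¹H; ‖b₁‖=1.207547, ‖b₂‖=1.207547; λ = 2/(‖b₁‖+‖b₂‖) = 0.828125, sign → tz>0 ⇒ λ=+0.828125
r₁ = λ·B[:,0] = (+0.94033,-0.05136,-0.33636); r₂ = λ·B[:,1] = (-0.08908,+0.91691,-0.38902)
r₃ = r₁×r₂ = (+0.32839,+0.39577,+0.85763); SVD([r₁ r₂ r₃]) → R = UVᵀ:
  R  [+0.94033 -0.08908 +0.32839]
  R  [-0.05136 +0.91691 +0.39577]
  R  [-0.33636 -0.38902 +0.85763]
t = (+0.08670, +0.15721, +0.82812) m
tr R = 2.714874; θ = arccos((tr R − 1)/2) = 0.540528 rad = 30.970°
axis k = ((R−Rᵀ)₃₂, (R−Rᵀ)₁₃, (R−Rᵀ)₂₁) / (2 sinθ) = (-0.762536, +0.645907, +0.036651)
rvec = θ·k = (-0.412172, +0.349131, +0.019811)

rvec=(-0.4122, 0.3491, 0.0198) tvec=(0.0867, 0.1572, 0.8281)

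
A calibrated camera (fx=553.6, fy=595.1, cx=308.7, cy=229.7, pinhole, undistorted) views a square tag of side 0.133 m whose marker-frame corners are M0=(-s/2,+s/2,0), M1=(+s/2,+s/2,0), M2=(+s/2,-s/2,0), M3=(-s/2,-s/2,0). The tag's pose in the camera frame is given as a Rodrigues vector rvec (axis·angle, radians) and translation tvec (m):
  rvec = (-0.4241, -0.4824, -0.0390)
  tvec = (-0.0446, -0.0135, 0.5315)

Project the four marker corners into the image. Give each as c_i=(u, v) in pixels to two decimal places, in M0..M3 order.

c0=(198.55, 283.56) c1=(332.82, 286.66) c2=(313.78, 158.79) c3=(190.40, 141.21)

Intrinsics K: fx=553.6, fy=595.1, cx=308.7, cy=229.7
Marker side s = 0.133 m; corners in marker frame (Z=0):
  M0 = (-0.0665, +0.0665, 0)
  M1 = (+0.0665, +0.0665, 0)
  M2 = (+0.0665, -0.0665, 0)
  M3 = (-0.0665, -0.0665, 0)
rvec = (-0.4241, -0.4824, -0.0390), |rvec| = θ = 0.64350 rad = 36.870°
Rodrigues: sinθ=0.60000, 1−cosθ=0.20000; R = I + sinθ·[k]× + (1−cosθ)·[k]×²:
    [+0.88687 +0.13517 -0.44180]
    [+0.06245 +0.91240 +0.40452]
    [+0.45778 -0.38634 +0.80074]
t = (-0.0446, -0.0135, 0.5315) m
M0: Pc = R·M0+t = (-0.09459, +0.04302, +0.47537); u = 553.6·(-0.09459)/0.47537 + 308.7 = 198.5453, v = 595.1·(+0.04302)/0.47537 + 229.7 = 283.5577
M1: Pc = R·M1+t = (+0.02337, +0.05133, +0.53625); u = 553.6·(+0.02337)/0.53625 + 308.7 = 332.8220, v = 595.1·(+0.05133)/0.53625 + 229.7 = 286.6599
M2: Pc = R·M2+t = (+0.00539, -0.07002, +0.58763); u = 553.6·(+0.00539)/0.58763 + 308.7 = 313.7757, v = 595.1·(-0.07002)/0.58763 + 229.7 = 158.7888
M3: Pc = R·M3+t = (-0.11257, -0.07833, +0.52675); u = 553.6·(-0.11257)/0.52675 + 308.7 = 190.3961, v = 595.1·(-0.07833)/0.52675 + 229.7 = 141.2093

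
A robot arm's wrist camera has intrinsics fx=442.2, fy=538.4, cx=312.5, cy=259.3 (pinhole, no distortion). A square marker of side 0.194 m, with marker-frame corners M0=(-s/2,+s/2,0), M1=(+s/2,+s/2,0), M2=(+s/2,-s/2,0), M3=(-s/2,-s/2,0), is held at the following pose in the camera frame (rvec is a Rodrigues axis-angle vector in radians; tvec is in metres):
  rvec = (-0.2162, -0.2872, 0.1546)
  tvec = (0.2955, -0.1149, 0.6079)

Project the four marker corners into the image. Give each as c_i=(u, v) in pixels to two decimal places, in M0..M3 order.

Intrinsics K: fx=442.2, fy=538.4, cx=312.5, cy=259.3
Marker side s = 0.194 m; corners in marker frame (Z=0):
  M0 = (-0.0970, +0.0970, 0)
  M1 = (+0.0970, +0.0970, 0)
  M2 = (+0.0970, -0.0970, 0)
  M3 = (-0.0970, -0.0970, 0)
rvec = (-0.2162, -0.2872, 0.1546), |rvec| = θ = 0.39132 rad = 22.421°
Rodrigues: sinθ=0.38140, 1−cosθ=0.07559; R = I + sinθ·[k]× + (1−cosθ)·[k]×²:
    [+0.94748 -0.12003 -0.29643]
    [+0.18134 +0.96513 +0.18881]
    [+0.26343 -0.23264 +0.93621]
t = (0.2955, -0.1149, 0.6079) m
M0: Pc = R·M0+t = (+0.19195, -0.03887, +0.55978); u = 442.2·(+0.19195)/0.55978 + 312.5 = 464.1320, v = 538.4·(-0.03887)/0.55978 + 259.3 = 221.9124
M1: Pc = R·M1+t = (+0.37576, -0.00369, +0.61089); u = 442.2·(+0.37576)/0.61089 + 312.5 = 584.5021, v = 538.4·(-0.00369)/0.61089 + 259.3 = 256.0451
M2: Pc = R·M2+t = (+0.39905, -0.19093, +0.65602); u = 442.2·(+0.39905)/0.65602 + 312.5 = 581.4854, v = 538.4·(-0.19093)/0.65602 + 259.3 = 102.6041
M3: Pc = R·M3+t = (+0.21524, -0.22611, +0.60491); u = 442.2·(+0.21524)/0.60491 + 312.5 = 469.8413, v = 538.4·(-0.22611)/0.60491 + 259.3 = 58.0549

c0=(464.13, 221.91) c1=(584.50, 256.05) c2=(581.49, 102.60) c3=(469.84, 58.05)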